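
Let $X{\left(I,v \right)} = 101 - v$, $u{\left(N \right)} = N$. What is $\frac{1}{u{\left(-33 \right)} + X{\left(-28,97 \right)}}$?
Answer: $- \frac{1}{29} \approx -0.034483$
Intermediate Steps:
$\frac{1}{u{\left(-33 \right)} + X{\left(-28,97 \right)}} = \frac{1}{-33 + \left(101 - 97\right)} = \frac{1}{-33 + 4} = \frac{1}{-29} = - \frac{1}{29}$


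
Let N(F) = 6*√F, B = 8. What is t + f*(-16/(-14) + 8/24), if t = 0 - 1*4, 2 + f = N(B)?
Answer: -146/21 + 124*√2/7 ≈ 18.099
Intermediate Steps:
f = -2 + 12*√2 (f = -2 + 6*√8 = -2 + 6*(2*√2) = -2 + 12*√2 ≈ 14.971)
t = -4 (t = 0 - 4 = -4)
t + f*(-16/(-14) + 8/24) = -4 + (-2 + 12*√2)*(-16/(-14) + 8/24) = -4 + (-2 + 12*√2)*(-16*(-1/14) + 8*(1/24)) = -4 + (-2 + 12*√2)*(8/7 + ⅓) = -4 + (-2 + 12*√2)*(31/21) = -4 + (-62/21 + 124*√2/7) = -146/21 + 124*√2/7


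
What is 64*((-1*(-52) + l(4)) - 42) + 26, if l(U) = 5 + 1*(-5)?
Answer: 666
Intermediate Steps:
l(U) = 0 (l(U) = 5 - 5 = 0)
64*((-1*(-52) + l(4)) - 42) + 26 = 64*((-1*(-52) + 0) - 42) + 26 = 64*((52 + 0) - 42) + 26 = 64*(52 - 42) + 26 = 64*10 + 26 = 640 + 26 = 666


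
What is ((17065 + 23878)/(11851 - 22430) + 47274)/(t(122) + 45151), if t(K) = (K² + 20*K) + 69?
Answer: 500070703/661652976 ≈ 0.75579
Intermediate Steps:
t(K) = 69 + K² + 20*K
((17065 + 23878)/(11851 - 22430) + 47274)/(t(122) + 45151) = ((17065 + 23878)/(11851 - 22430) + 47274)/((69 + 122² + 20*122) + 45151) = (40943/(-10579) + 47274)/((69 + 14884 + 2440) + 45151) = (40943*(-1/10579) + 47274)/(17393 + 45151) = (-40943/10579 + 47274)/62544 = (500070703/10579)*(1/62544) = 500070703/661652976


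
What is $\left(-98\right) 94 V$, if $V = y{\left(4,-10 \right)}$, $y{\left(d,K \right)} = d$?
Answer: $-36848$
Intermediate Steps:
$V = 4$
$\left(-98\right) 94 V = \left(-98\right) 94 \cdot 4 = \left(-9212\right) 4 = -36848$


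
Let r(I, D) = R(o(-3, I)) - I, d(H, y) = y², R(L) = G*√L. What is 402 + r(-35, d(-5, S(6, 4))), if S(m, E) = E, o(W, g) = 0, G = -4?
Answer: 437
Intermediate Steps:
R(L) = -4*√L
r(I, D) = -I (r(I, D) = -4*√0 - I = -4*0 - I = 0 - I = -I)
402 + r(-35, d(-5, S(6, 4))) = 402 - 1*(-35) = 402 + 35 = 437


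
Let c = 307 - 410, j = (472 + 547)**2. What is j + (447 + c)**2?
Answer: 1156697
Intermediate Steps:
j = 1038361 (j = 1019**2 = 1038361)
c = -103
j + (447 + c)**2 = 1038361 + (447 - 103)**2 = 1038361 + 344**2 = 1038361 + 118336 = 1156697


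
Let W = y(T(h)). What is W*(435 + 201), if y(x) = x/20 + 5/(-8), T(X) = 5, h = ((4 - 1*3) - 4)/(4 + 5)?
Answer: -477/2 ≈ -238.50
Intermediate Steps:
h = -1/3 (h = ((4 - 3) - 4)/9 = (1 - 4)*(1/9) = -3*1/9 = -1/3 ≈ -0.33333)
y(x) = -5/8 + x/20 (y(x) = x*(1/20) + 5*(-1/8) = x/20 - 5/8 = -5/8 + x/20)
W = -3/8 (W = -5/8 + (1/20)*5 = -5/8 + 1/4 = -3/8 ≈ -0.37500)
W*(435 + 201) = -3*(435 + 201)/8 = -3/8*636 = -477/2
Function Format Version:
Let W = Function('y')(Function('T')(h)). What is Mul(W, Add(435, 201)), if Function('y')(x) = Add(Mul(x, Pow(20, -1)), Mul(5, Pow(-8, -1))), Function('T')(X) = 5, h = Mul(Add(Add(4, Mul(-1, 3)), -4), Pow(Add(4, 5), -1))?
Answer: Rational(-477, 2) ≈ -238.50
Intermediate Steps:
h = Rational(-1, 3) (h = Mul(Add(Add(4, -3), -4), Pow(9, -1)) = Mul(Add(1, -4), Rational(1, 9)) = Mul(-3, Rational(1, 9)) = Rational(-1, 3) ≈ -0.33333)
Function('y')(x) = Add(Rational(-5, 8), Mul(Rational(1, 20), x)) (Function('y')(x) = Add(Mul(x, Rational(1, 20)), Mul(5, Rational(-1, 8))) = Add(Mul(Rational(1, 20), x), Rational(-5, 8)) = Add(Rational(-5, 8), Mul(Rational(1, 20), x)))
W = Rational(-3, 8) (W = Add(Rational(-5, 8), Mul(Rational(1, 20), 5)) = Add(Rational(-5, 8), Rational(1, 4)) = Rational(-3, 8) ≈ -0.37500)
Mul(W, Add(435, 201)) = Mul(Rational(-3, 8), Add(435, 201)) = Mul(Rational(-3, 8), 636) = Rational(-477, 2)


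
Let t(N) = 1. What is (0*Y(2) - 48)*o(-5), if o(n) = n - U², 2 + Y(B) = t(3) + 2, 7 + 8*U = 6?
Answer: 963/4 ≈ 240.75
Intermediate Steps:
U = -⅛ (U = -7/8 + (⅛)*6 = -7/8 + ¾ = -⅛ ≈ -0.12500)
Y(B) = 1 (Y(B) = -2 + (1 + 2) = -2 + 3 = 1)
o(n) = -1/64 + n (o(n) = n - (-⅛)² = n - 1*1/64 = n - 1/64 = -1/64 + n)
(0*Y(2) - 48)*o(-5) = (0*1 - 48)*(-1/64 - 5) = (0 - 48)*(-321/64) = -48*(-321/64) = 963/4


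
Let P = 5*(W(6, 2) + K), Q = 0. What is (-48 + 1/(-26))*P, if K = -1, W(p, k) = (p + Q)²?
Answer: -218575/26 ≈ -8406.7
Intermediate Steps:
W(p, k) = p² (W(p, k) = (p + 0)² = p²)
P = 175 (P = 5*(6² - 1) = 5*(36 - 1) = 5*35 = 175)
(-48 + 1/(-26))*P = (-48 + 1/(-26))*175 = (-48 + 1*(-1/26))*175 = (-48 - 1/26)*175 = -1249/26*175 = -218575/26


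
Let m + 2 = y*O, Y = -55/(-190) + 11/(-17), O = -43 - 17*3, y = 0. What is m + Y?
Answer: -1523/646 ≈ -2.3576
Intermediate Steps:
O = -94 (O = -43 - 51 = -94)
Y = -231/646 (Y = -55*(-1/190) + 11*(-1/17) = 11/38 - 11/17 = -231/646 ≈ -0.35758)
m = -2 (m = -2 + 0*(-94) = -2 + 0 = -2)
m + Y = -2 - 231/646 = -1523/646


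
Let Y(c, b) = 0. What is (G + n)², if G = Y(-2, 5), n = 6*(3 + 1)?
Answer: 576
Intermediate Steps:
n = 24 (n = 6*4 = 24)
G = 0
(G + n)² = (0 + 24)² = 24² = 576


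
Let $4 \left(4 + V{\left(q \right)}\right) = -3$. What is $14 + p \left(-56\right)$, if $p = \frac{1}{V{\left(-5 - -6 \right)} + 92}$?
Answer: $\frac{4662}{349} \approx 13.358$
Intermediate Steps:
$V{\left(q \right)} = - \frac{19}{4}$ ($V{\left(q \right)} = -4 + \frac{1}{4} \left(-3\right) = -4 - \frac{3}{4} = - \frac{19}{4}$)
$p = \frac{4}{349}$ ($p = \frac{1}{- \frac{19}{4} + 92} = \frac{1}{\frac{349}{4}} = \frac{4}{349} \approx 0.011461$)
$14 + p \left(-56\right) = 14 + \frac{4}{349} \left(-56\right) = 14 - \frac{224}{349} = \frac{4662}{349}$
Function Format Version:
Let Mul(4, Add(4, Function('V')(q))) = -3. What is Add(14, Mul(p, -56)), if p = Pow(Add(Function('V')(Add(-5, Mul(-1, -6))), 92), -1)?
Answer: Rational(4662, 349) ≈ 13.358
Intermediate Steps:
Function('V')(q) = Rational(-19, 4) (Function('V')(q) = Add(-4, Mul(Rational(1, 4), -3)) = Add(-4, Rational(-3, 4)) = Rational(-19, 4))
p = Rational(4, 349) (p = Pow(Add(Rational(-19, 4), 92), -1) = Pow(Rational(349, 4), -1) = Rational(4, 349) ≈ 0.011461)
Add(14, Mul(p, -56)) = Add(14, Mul(Rational(4, 349), -56)) = Add(14, Rational(-224, 349)) = Rational(4662, 349)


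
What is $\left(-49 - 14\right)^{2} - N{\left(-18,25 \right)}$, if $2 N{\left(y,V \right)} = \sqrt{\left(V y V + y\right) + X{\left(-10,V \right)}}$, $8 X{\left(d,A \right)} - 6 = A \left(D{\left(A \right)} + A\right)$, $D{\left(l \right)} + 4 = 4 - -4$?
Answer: $3969 - \frac{i \sqrt{178826}}{8} \approx 3969.0 - 52.86 i$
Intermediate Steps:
$D{\left(l \right)} = 4$ ($D{\left(l \right)} = -4 + \left(4 - -4\right) = -4 + \left(4 + 4\right) = -4 + 8 = 4$)
$X{\left(d,A \right)} = \frac{3}{4} + \frac{A \left(4 + A\right)}{8}$
$N{\left(y,V \right)} = \frac{\sqrt{\frac{3}{4} + y + \frac{V}{2} + \frac{V^{2}}{8} + y V^{2}}}{2}$ ($N{\left(y,V \right)} = \frac{\sqrt{\left(V y V + y\right) + \left(\frac{3}{4} + \frac{V}{2} + \frac{V^{2}}{8}\right)}}{2} = \frac{\sqrt{\left(y V^{2} + y\right) + \left(\frac{3}{4} + \frac{V}{2} + \frac{V^{2}}{8}\right)}}{2} = \frac{\sqrt{\left(y + y V^{2}\right) + \left(\frac{3}{4} + \frac{V}{2} + \frac{V^{2}}{8}\right)}}{2} = \frac{\sqrt{\frac{3}{4} + y + \frac{V}{2} + \frac{V^{2}}{8} + y V^{2}}}{2}$)
$\left(-49 - 14\right)^{2} - N{\left(-18,25 \right)} = \left(-49 - 14\right)^{2} - \frac{\sqrt{12 + 2 \cdot 25^{2} + 8 \cdot 25 + 16 \left(-18\right) + 16 \left(-18\right) 25^{2}}}{8} = \left(-63\right)^{2} - \frac{\sqrt{12 + 2 \cdot 625 + 200 - 288 + 16 \left(-18\right) 625}}{8} = 3969 - \frac{\sqrt{12 + 1250 + 200 - 288 - 180000}}{8} = 3969 - \frac{\sqrt{-178826}}{8} = 3969 - \frac{i \sqrt{178826}}{8}$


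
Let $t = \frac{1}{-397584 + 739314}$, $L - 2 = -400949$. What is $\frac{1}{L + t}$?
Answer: $- \frac{341730}{137015618309} \approx -2.4941 \cdot 10^{-6}$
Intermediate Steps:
$L = -400947$ ($L = 2 - 400949 = -400947$)
$t = \frac{1}{341730} \approx 2.9263 \cdot 10^{-6}$
$\frac{1}{L + t} = \frac{1}{-400947 + \frac{1}{341730}} = \frac{1}{- \frac{137015618309}{341730}} = - \frac{341730}{137015618309}$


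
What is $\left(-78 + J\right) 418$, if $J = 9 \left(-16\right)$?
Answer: $-92796$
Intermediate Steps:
$J = -144$
$\left(-78 + J\right) 418 = \left(-78 - 144\right) 418 = \left(-222\right) 418 = -92796$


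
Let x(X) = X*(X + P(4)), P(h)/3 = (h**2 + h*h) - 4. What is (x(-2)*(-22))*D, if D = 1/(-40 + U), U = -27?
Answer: -3608/67 ≈ -53.851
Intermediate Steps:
D = -1/67 (D = 1/(-40 - 27) = 1/(-67) = -1/67 ≈ -0.014925)
P(h) = -12 + 6*h**2 (P(h) = 3*((h**2 + h*h) - 4) = 3*((h**2 + h**2) - 4) = 3*(2*h**2 - 4) = 3*(-4 + 2*h**2) = -12 + 6*h**2)
x(X) = X*(84 + X) (x(X) = X*(X + (-12 + 6*4**2)) = X*(X + (-12 + 6*16)) = X*(X + (-12 + 96)) = X*(X + 84) = X*(84 + X))
(x(-2)*(-22))*D = (-2*(84 - 2)*(-22))*(-1/67) = (-2*82*(-22))*(-1/67) = -164*(-22)*(-1/67) = 3608*(-1/67) = -3608/67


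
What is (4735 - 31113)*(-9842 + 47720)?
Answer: -999145884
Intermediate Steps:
(4735 - 31113)*(-9842 + 47720) = -26378*37878 = -999145884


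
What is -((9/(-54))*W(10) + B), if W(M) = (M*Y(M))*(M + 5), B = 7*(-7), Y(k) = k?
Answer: 299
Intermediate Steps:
B = -49
W(M) = M²*(5 + M) (W(M) = (M*M)*(M + 5) = M²*(5 + M))
-((9/(-54))*W(10) + B) = -((9/(-54))*(10²*(5 + 10)) - 49) = -((9*(-1/54))*(100*15) - 49) = -(-⅙*1500 - 49) = -(-250 - 49) = -1*(-299) = 299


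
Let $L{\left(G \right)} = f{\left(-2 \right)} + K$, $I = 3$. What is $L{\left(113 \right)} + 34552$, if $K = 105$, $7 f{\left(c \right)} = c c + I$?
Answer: $34658$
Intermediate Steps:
$f{\left(c \right)} = \frac{3}{7} + \frac{c^{2}}{7}$ ($f{\left(c \right)} = \frac{c c + 3}{7} = \frac{c^{2} + 3}{7} = \frac{3 + c^{2}}{7} = \frac{3}{7} + \frac{c^{2}}{7}$)
$L{\left(G \right)} = 106$ ($L{\left(G \right)} = \left(\frac{3}{7} + \frac{\left(-2\right)^{2}}{7}\right) + 105 = \left(\frac{3}{7} + \frac{1}{7} \cdot 4\right) + 105 = \left(\frac{3}{7} + \frac{4}{7}\right) + 105 = 1 + 105 = 106$)
$L{\left(113 \right)} + 34552 = 106 + 34552 = 34658$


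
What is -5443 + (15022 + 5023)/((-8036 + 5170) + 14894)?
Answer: -65448359/12028 ≈ -5441.3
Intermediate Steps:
-5443 + (15022 + 5023)/((-8036 + 5170) + 14894) = -5443 + 20045/(-2866 + 14894) = -5443 + 20045/12028 = -65448359/12028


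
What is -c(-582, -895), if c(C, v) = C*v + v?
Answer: -519995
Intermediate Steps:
c(C, v) = v + C*v
-c(-582, -895) = -(-895)*(1 - 582) = -(-895)*(-581) = -1*519995 = -519995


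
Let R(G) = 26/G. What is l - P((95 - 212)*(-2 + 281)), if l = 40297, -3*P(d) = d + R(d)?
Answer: 221590726/7533 ≈ 29416.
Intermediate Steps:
P(d) = -26/(3*d) - d/3 (P(d) = -(d + 26/d)/3 = -26/(3*d) - d/3)
l - P((95 - 212)*(-2 + 281)) = 40297 - (-26 - ((95 - 212)*(-2 + 281))**2)/(3*((95 - 212)*(-2 + 281))) = 40297 - (-26 - (-117*279)**2)/(3*((-117*279))) = 40297 - (-26 - 1*(-32643)**2)/(3*(-32643)) = 40297 - (-1)*(-26 - 1*1065565449)/(3*32643) = 40297 - (-1)*(-26 - 1065565449)/(3*32643) = 40297 - (-1)*(-1065565475)/(3*32643) = 40297 - 1*81966575/7533 = 40297 - 81966575/7533 = 221590726/7533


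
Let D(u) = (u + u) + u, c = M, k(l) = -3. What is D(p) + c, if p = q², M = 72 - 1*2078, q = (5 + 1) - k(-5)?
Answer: -1763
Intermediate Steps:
q = 9 (q = (5 + 1) - 1*(-3) = 6 + 3 = 9)
M = -2006 (M = 72 - 2078 = -2006)
c = -2006
p = 81 (p = 9² = 81)
D(u) = 3*u (D(u) = 2*u + u = 3*u)
D(p) + c = 3*81 - 2006 = 243 - 2006 = -1763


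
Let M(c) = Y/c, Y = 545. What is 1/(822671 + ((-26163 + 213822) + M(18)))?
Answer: 18/18186485 ≈ 9.8975e-7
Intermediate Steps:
M(c) = 545/c
1/(822671 + ((-26163 + 213822) + M(18))) = 1/(822671 + ((-26163 + 213822) + 545/18)) = 1/(822671 + (187659 + 545*(1/18))) = 1/(822671 + (187659 + 545/18)) = 1/(822671 + 3378407/18) = 1/(18186485/18) = 18/18186485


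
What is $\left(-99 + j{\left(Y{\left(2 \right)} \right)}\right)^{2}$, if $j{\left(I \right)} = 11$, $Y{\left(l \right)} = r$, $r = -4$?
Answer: $7744$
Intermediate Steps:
$Y{\left(l \right)} = -4$
$\left(-99 + j{\left(Y{\left(2 \right)} \right)}\right)^{2} = \left(-99 + 11\right)^{2} = \left(-88\right)^{2} = 7744$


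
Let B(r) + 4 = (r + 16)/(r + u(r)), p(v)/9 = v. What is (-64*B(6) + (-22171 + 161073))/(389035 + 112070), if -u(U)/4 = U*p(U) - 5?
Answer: 88366034/318201675 ≈ 0.27770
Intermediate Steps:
p(v) = 9*v
u(U) = 20 - 36*U² (u(U) = -4*(U*(9*U) - 5) = -4*(9*U² - 5) = -4*(-5 + 9*U²) = 20 - 36*U²)
B(r) = -4 + (16 + r)/(20 + r - 36*r²) (B(r) = -4 + (r + 16)/(r + (20 - 36*r²)) = -4 + (16 + r)/(20 + r - 36*r²))
(-64*B(6) + (-22171 + 161073))/(389035 + 112070) = (-64*(-64 - 3*6 + 144*6²)/(20 + 6 - 36*6²) + (-22171 + 161073))/(389035 + 112070) = (-64*(-64 - 18 + 144*36)/(20 + 6 - 36*36) + 138902)/501105 = (-64*(-64 - 18 + 5184)/(20 + 6 - 1296) + 138902)*(1/501105) = (-64*5102/(-1270) + 138902)*(1/501105) = (-(-32)*5102/635 + 138902)*(1/501105) = (-64*(-2551/635) + 138902)*(1/501105) = (163264/635 + 138902)*(1/501105) = (88366034/635)*(1/501105) = 88366034/318201675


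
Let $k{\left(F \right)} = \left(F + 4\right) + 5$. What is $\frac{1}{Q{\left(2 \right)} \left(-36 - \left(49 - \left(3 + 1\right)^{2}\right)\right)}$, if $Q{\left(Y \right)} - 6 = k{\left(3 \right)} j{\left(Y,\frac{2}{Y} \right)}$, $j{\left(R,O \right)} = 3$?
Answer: $- \frac{1}{2898} \approx -0.00034507$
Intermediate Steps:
$k{\left(F \right)} = 9 + F$ ($k{\left(F \right)} = \left(4 + F\right) + 5 = 9 + F$)
$Q{\left(Y \right)} = 42$ ($Q{\left(Y \right)} = 6 + \left(9 + 3\right) 3 = 6 + 12 \cdot 3 = 6 + 36 = 42$)
$\frac{1}{Q{\left(2 \right)} \left(-36 - \left(49 - \left(3 + 1\right)^{2}\right)\right)} = \frac{1}{42 \left(-36 - \left(49 - \left(3 + 1\right)^{2}\right)\right)} = \frac{1}{42 \left(-36 - \left(49 - 4^{2}\right)\right)} = \frac{1}{42 \left(-36 + \left(-49 + 16\right)\right)} = \frac{1}{42 \left(-36 - 33\right)} = \frac{1}{42 \left(-69\right)} = \frac{1}{-2898} = - \frac{1}{2898}$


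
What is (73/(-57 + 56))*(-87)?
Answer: 6351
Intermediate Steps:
(73/(-57 + 56))*(-87) = (73/(-1))*(-87) = (73*(-1))*(-87) = -73*(-87) = 6351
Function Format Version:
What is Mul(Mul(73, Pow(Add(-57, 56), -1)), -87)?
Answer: 6351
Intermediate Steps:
Mul(Mul(73, Pow(Add(-57, 56), -1)), -87) = Mul(Mul(73, Pow(-1, -1)), -87) = Mul(Mul(73, -1), -87) = Mul(-73, -87) = 6351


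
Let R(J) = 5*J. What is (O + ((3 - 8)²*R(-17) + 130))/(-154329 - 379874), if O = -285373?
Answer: 287368/534203 ≈ 0.53794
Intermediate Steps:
(O + ((3 - 8)²*R(-17) + 130))/(-154329 - 379874) = (-285373 + ((3 - 8)²*(5*(-17)) + 130))/(-154329 - 379874) = (-285373 + ((-5)²*(-85) + 130))/(-534203) = (-285373 + (25*(-85) + 130))*(-1/534203) = (-285373 + (-2125 + 130))*(-1/534203) = (-285373 - 1995)*(-1/534203) = -287368*(-1/534203) = 287368/534203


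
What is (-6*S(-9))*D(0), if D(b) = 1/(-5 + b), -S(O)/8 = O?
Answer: 432/5 ≈ 86.400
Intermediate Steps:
S(O) = -8*O
(-6*S(-9))*D(0) = (-(-48)*(-9))/(-5 + 0) = -6*72/(-5) = -432*(-⅕) = 432/5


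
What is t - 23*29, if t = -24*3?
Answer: -739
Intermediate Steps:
t = -72
t - 23*29 = -72 - 23*29 = -72 - 667 = -739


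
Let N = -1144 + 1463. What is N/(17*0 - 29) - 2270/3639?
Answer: -42299/3639 ≈ -11.624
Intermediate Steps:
N = 319
N/(17*0 - 29) - 2270/3639 = 319/(17*0 - 29) - 2270/3639 = 319/(0 - 29) - 2270*1/3639 = 319/(-29) - 2270/3639 = 319*(-1/29) - 2270/3639 = -11 - 2270/3639 = -42299/3639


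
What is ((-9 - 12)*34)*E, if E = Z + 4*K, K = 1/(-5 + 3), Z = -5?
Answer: 4998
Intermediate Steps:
K = -½ (K = 1/(-2) = -½ ≈ -0.50000)
E = -7 (E = -5 + 4*(-½) = -5 - 2 = -7)
((-9 - 12)*34)*E = ((-9 - 12)*34)*(-7) = -21*34*(-7) = -714*(-7) = 4998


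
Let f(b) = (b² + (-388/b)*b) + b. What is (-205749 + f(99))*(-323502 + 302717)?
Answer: 4078786045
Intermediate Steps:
f(b) = -388 + b + b² (f(b) = (b² - 388) + b = (-388 + b²) + b = -388 + b + b²)
(-205749 + f(99))*(-323502 + 302717) = (-205749 + (-388 + 99 + 99²))*(-323502 + 302717) = (-205749 + (-388 + 99 + 9801))*(-20785) = (-205749 + 9512)*(-20785) = -196237*(-20785) = 4078786045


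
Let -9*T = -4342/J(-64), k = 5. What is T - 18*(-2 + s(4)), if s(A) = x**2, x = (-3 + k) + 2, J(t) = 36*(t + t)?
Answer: -5227643/20736 ≈ -252.10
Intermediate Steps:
J(t) = 72*t (J(t) = 36*(2*t) = 72*t)
T = -2171/20736 (T = -(-4342)/(9*(72*(-64))) = -(-4342)/(9*(-4608)) = -(-4342)*(-1)/(9*4608) = -1/9*2171/2304 = -2171/20736 ≈ -0.10470)
x = 4 (x = (-3 + 5) + 2 = 2 + 2 = 4)
s(A) = 16 (s(A) = 4**2 = 16)
T - 18*(-2 + s(4)) = -2171/20736 - 18*(-2 + 16) = -2171/20736 - 18*14 = -2171/20736 - 1*252 = -2171/20736 - 252 = -5227643/20736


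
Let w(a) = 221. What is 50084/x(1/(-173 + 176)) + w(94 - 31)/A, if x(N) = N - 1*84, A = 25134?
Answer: -3776378297/6308634 ≈ -598.60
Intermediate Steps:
x(N) = -84 + N (x(N) = N - 84 = -84 + N)
50084/x(1/(-173 + 176)) + w(94 - 31)/A = 50084/(-84 + 1/(-173 + 176)) + 221/25134 = 50084/(-84 + 1/3) + 221*(1/25134) = 50084/(-84 + ⅓) + 221/25134 = 50084/(-251/3) + 221/25134 = 50084*(-3/251) + 221/25134 = -150252/251 + 221/25134 = -3776378297/6308634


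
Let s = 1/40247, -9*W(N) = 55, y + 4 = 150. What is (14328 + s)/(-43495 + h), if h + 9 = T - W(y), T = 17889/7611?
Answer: -196520228883/596576853830 ≈ -0.32941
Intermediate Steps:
y = 146 (y = -4 + 150 = 146)
W(N) = -55/9 (W(N) = -⅑*55 = -55/9)
T = 5963/2537 (T = 17889*(1/7611) = 5963/2537 ≈ 2.3504)
h = -12295/22833 (h = -9 + (5963/2537 - 1*(-55/9)) = -9 + (5963/2537 + 55/9) = -9 + 193202/22833 = -12295/22833 ≈ -0.53848)
s = 1/40247 ≈ 2.4847e-5
(14328 + s)/(-43495 + h) = (14328 + 1/40247)/(-43495 - 12295/22833) = 576659017/(40247*(-993133630/22833)) = (576659017/40247)*(-22833/993133630) = -196520228883/596576853830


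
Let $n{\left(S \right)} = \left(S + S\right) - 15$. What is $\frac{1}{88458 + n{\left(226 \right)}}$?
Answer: $\frac{1}{88895} \approx 1.1249 \cdot 10^{-5}$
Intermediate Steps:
$n{\left(S \right)} = -15 + 2 S$ ($n{\left(S \right)} = 2 S - 15 = -15 + 2 S$)
$\frac{1}{88458 + n{\left(226 \right)}} = \frac{1}{88458 + \left(-15 + 2 \cdot 226\right)} = \frac{1}{88458 + \left(-15 + 452\right)} = \frac{1}{88458 + 437} = \frac{1}{88895}$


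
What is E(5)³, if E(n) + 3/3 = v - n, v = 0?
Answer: -216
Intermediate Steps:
E(n) = -1 - n (E(n) = -1 + (0 - n) = -1 - n)
E(5)³ = (-1 - 1*5)³ = (-1 - 5)³ = (-6)³ = -216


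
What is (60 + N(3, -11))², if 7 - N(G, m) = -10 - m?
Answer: 4356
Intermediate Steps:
N(G, m) = 17 + m (N(G, m) = 7 - (-10 - m) = 7 + (10 + m) = 17 + m)
(60 + N(3, -11))² = (60 + (17 - 11))² = (60 + 6)² = 66² = 4356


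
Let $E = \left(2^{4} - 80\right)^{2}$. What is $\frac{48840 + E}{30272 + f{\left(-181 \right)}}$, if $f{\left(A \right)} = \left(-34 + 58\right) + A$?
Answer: $\frac{52936}{30115} \approx 1.7578$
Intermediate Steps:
$f{\left(A \right)} = 24 + A$
$E = 4096$ ($E = \left(16 - 80\right)^{2} = \left(-64\right)^{2} = 4096$)
$\frac{48840 + E}{30272 + f{\left(-181 \right)}} = \frac{48840 + 4096}{30272 + \left(24 - 181\right)} = \frac{52936}{30272 - 157} = \frac{52936}{30115}$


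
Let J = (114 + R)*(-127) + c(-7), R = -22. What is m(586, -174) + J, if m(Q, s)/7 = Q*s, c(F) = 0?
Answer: -725432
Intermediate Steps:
m(Q, s) = 7*Q*s (m(Q, s) = 7*(Q*s) = 7*Q*s)
J = -11684 (J = (114 - 22)*(-127) + 0 = 92*(-127) + 0 = -11684 + 0 = -11684)
m(586, -174) + J = 7*586*(-174) - 11684 = -713748 - 11684 = -725432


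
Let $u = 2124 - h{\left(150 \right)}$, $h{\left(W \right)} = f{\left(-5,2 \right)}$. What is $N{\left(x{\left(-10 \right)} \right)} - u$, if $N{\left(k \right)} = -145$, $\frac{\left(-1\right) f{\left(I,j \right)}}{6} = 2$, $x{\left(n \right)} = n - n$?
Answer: $-2281$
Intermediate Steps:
$x{\left(n \right)} = 0$
$f{\left(I,j \right)} = -12$ ($f{\left(I,j \right)} = \left(-6\right) 2 = -12$)
$h{\left(W \right)} = -12$
$u = 2136$ ($u = 2124 - -12 = 2124 + 12 = 2136$)
$N{\left(x{\left(-10 \right)} \right)} - u = -145 - 2136 = -2281$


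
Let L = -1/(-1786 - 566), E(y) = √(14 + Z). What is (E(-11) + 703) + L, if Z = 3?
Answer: 1653457/2352 + √17 ≈ 707.12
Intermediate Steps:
E(y) = √17 (E(y) = √(14 + 3) = √17)
L = 1/2352 (L = -1/(-2352) = -1*(-1/2352) = 1/2352 ≈ 0.00042517)
(E(-11) + 703) + L = (√17 + 703) + 1/2352 = (703 + √17) + 1/2352 = 1653457/2352 + √17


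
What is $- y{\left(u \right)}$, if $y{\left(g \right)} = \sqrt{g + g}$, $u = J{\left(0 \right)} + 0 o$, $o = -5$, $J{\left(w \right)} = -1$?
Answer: $- i \sqrt{2} \approx - 1.4142 i$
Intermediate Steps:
$u = -1$ ($u = -1 + 0 \left(-5\right) = -1 + 0 = -1$)
$y{\left(g \right)} = \sqrt{2} \sqrt{g}$ ($y{\left(g \right)} = \sqrt{2 g} = \sqrt{2} \sqrt{g}$)
$- y{\left(u \right)} = - \sqrt{2} \sqrt{-1} = - \sqrt{2} i = - i \sqrt{2}$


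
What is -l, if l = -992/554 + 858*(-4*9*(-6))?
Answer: -51335360/277 ≈ -1.8533e+5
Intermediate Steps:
l = 51335360/277 (l = -992*1/554 + 858*(-36*(-6)) = -496/277 + 858*216 = -496/277 + 185328 = 51335360/277 ≈ 1.8533e+5)
-l = -1*51335360/277 = -51335360/277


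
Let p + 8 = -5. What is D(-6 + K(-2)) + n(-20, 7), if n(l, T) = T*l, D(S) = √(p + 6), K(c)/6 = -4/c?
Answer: -140 + I*√7 ≈ -140.0 + 2.6458*I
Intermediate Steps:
p = -13 (p = -8 - 5 = -13)
K(c) = -24/c (K(c) = 6*(-4/c) = -24/c)
D(S) = I*√7 (D(S) = √(-13 + 6) = √(-7) = I*√7)
D(-6 + K(-2)) + n(-20, 7) = I*√7 + 7*(-20) = I*√7 - 140 = -140 + I*√7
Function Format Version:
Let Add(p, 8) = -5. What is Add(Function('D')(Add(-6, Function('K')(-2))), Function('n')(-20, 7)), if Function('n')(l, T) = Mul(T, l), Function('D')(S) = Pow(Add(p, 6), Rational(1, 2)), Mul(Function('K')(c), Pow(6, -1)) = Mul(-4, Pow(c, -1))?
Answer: Add(-140, Mul(I, Pow(7, Rational(1, 2)))) ≈ Add(-140.00, Mul(2.6458, I))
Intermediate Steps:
p = -13 (p = Add(-8, -5) = -13)
Function('K')(c) = Mul(-24, Pow(c, -1)) (Function('K')(c) = Mul(6, Mul(-4, Pow(c, -1))) = Mul(-24, Pow(c, -1)))
Function('D')(S) = Mul(I, Pow(7, Rational(1, 2))) (Function('D')(S) = Pow(Add(-13, 6), Rational(1, 2)) = Pow(-7, Rational(1, 2)) = Mul(I, Pow(7, Rational(1, 2))))
Add(Function('D')(Add(-6, Function('K')(-2))), Function('n')(-20, 7)) = Add(Mul(I, Pow(7, Rational(1, 2))), Mul(7, -20)) = Add(Mul(I, Pow(7, Rational(1, 2))), -140) = Add(-140, Mul(I, Pow(7, Rational(1, 2))))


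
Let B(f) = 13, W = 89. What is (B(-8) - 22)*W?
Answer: -801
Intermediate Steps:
(B(-8) - 22)*W = (13 - 22)*89 = -9*89 = -801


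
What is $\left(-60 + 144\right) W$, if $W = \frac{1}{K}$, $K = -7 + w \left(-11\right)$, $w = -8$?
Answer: $\frac{28}{27} \approx 1.037$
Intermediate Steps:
$K = 81$ ($K = -7 - -88 = -7 + 88 = 81$)
$W = \frac{1}{81} \approx 0.012346$
$\left(-60 + 144\right) W = \left(-60 + 144\right) \frac{1}{81} = 84 \cdot \frac{1}{81} = \frac{28}{27}$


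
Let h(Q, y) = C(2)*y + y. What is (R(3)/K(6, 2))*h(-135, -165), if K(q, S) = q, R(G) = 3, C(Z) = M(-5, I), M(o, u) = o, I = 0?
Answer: 330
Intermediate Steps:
C(Z) = -5
h(Q, y) = -4*y (h(Q, y) = -5*y + y = -4*y)
(R(3)/K(6, 2))*h(-135, -165) = (3/6)*(-4*(-165)) = (3*(1/6))*660 = (1/2)*660 = 330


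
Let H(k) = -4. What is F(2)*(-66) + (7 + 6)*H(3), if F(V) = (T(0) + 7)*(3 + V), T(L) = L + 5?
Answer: -4012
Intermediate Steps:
T(L) = 5 + L
F(V) = 36 + 12*V (F(V) = ((5 + 0) + 7)*(3 + V) = (5 + 7)*(3 + V) = 12*(3 + V) = 36 + 12*V)
F(2)*(-66) + (7 + 6)*H(3) = (36 + 12*2)*(-66) + (7 + 6)*(-4) = (36 + 24)*(-66) + 13*(-4) = 60*(-66) - 52 = -3960 - 52 = -4012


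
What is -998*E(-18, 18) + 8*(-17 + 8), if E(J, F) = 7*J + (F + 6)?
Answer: 101724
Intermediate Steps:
E(J, F) = 6 + F + 7*J (E(J, F) = 7*J + (6 + F) = 6 + F + 7*J)
-998*E(-18, 18) + 8*(-17 + 8) = -998*(6 + 18 + 7*(-18)) + 8*(-17 + 8) = -998*(6 + 18 - 126) + 8*(-9) = -998*(-102) - 72 = 101796 - 72 = 101724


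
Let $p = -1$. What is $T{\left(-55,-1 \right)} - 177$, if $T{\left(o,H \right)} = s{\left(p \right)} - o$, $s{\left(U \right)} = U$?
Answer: $-123$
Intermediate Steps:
$T{\left(o,H \right)} = -1 - o$
$T{\left(-55,-1 \right)} - 177 = \left(-1 - -55\right) - 177 = \left(-1 + 55\right) - 177 = 54 - 177 = -123$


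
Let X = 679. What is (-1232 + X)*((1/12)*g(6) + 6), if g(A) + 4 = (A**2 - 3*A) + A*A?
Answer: -33733/6 ≈ -5622.2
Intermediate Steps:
g(A) = -4 - 3*A + 2*A**2 (g(A) = -4 + ((A**2 - 3*A) + A*A) = -4 + ((A**2 - 3*A) + A**2) = -4 + (-3*A + 2*A**2) = -4 - 3*A + 2*A**2)
(-1232 + X)*((1/12)*g(6) + 6) = (-1232 + 679)*((1/12)*(-4 - 3*6 + 2*6**2) + 6) = -553*((1*(1/12))*(-4 - 18 + 2*36) + 6) = -553*((-4 - 18 + 72)/12 + 6) = -553*((1/12)*50 + 6) = -553*(25/6 + 6) = -553*61/6 = -33733/6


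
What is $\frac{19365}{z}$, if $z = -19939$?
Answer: $- \frac{19365}{19939} \approx -0.97121$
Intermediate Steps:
$\frac{19365}{z} = \frac{19365}{-19939} = 19365 \left(- \frac{1}{19939}\right) = - \frac{19365}{19939}$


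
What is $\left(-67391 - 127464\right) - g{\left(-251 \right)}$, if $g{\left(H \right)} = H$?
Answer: $-194604$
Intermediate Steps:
$\left(-67391 - 127464\right) - g{\left(-251 \right)} = \left(-67391 - 127464\right) - -251 = -194855 + 251 = -194604$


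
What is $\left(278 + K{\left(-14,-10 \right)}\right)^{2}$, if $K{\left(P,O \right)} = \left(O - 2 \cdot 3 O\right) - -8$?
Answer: $112896$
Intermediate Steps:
$K{\left(P,O \right)} = 8 - 5 O$ ($K{\left(P,O \right)} = \left(O - 6 O\right) + 8 = - 5 O + 8 = 8 - 5 O$)
$\left(278 + K{\left(-14,-10 \right)}\right)^{2} = \left(278 + \left(8 - -50\right)\right)^{2} = \left(278 + \left(8 + 50\right)\right)^{2} = \left(278 + 58\right)^{2} = 336^{2} = 112896$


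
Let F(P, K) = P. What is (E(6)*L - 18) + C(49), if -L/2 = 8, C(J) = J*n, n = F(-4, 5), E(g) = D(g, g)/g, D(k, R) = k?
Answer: -230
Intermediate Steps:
E(g) = 1 (E(g) = g/g = 1)
n = -4
C(J) = -4*J (C(J) = J*(-4) = -4*J)
L = -16 (L = -2*8 = -16)
(E(6)*L - 18) + C(49) = (1*(-16) - 18) - 4*49 = (-16 - 18) - 196 = -34 - 196 = -230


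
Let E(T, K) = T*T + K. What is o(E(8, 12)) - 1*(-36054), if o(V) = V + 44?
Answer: 36174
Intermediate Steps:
E(T, K) = K + T² (E(T, K) = T² + K = K + T²)
o(V) = 44 + V
o(E(8, 12)) - 1*(-36054) = (44 + (12 + 8²)) - 1*(-36054) = (44 + (12 + 64)) + 36054 = (44 + 76) + 36054 = 120 + 36054 = 36174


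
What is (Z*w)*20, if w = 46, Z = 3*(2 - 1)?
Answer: 2760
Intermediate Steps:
Z = 3 (Z = 3*1 = 3)
(Z*w)*20 = (3*46)*20 = 138*20 = 2760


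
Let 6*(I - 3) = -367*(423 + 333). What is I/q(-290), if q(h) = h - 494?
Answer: 46239/784 ≈ 58.978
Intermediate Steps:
q(h) = -494 + h
I = -46239 (I = 3 + (-367*(423 + 333))/6 = 3 + (-367*756)/6 = 3 + (1/6)*(-277452) = 3 - 46242 = -46239)
I/q(-290) = -46239/(-494 - 290) = -46239/(-784) = -46239*(-1/784) = 46239/784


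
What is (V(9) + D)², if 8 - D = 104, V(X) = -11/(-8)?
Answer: 573049/64 ≈ 8953.9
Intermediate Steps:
V(X) = 11/8 (V(X) = -11*(-⅛) = 11/8)
D = -96 (D = 8 - 1*104 = 8 - 104 = -96)
(V(9) + D)² = (11/8 - 96)² = (-757/8)² = 573049/64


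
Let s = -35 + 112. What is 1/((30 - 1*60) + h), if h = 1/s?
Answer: -77/2309 ≈ -0.033348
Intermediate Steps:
s = 77
h = 1/77 ≈ 0.012987
1/((30 - 1*60) + h) = 1/((30 - 1*60) + 1/77) = 1/((30 - 60) + 1/77) = 1/(-30 + 1/77) = 1/(-2309/77) = -77/2309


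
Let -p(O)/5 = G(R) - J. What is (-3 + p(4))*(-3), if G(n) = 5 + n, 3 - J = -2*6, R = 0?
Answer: -141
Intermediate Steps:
J = 15 (J = 3 - (-2)*6 = 3 - 1*(-12) = 3 + 12 = 15)
p(O) = 50 (p(O) = -5*((5 + 0) - 1*15) = -5*(5 - 15) = -5*(-10) = 50)
(-3 + p(4))*(-3) = (-3 + 50)*(-3) = 47*(-3) = -141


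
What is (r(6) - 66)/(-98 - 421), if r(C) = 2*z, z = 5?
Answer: 56/519 ≈ 0.10790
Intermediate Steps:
r(C) = 10 (r(C) = 2*5 = 10)
(r(6) - 66)/(-98 - 421) = (10 - 66)/(-98 - 421) = -56/(-519) = -56*(-1/519) = 56/519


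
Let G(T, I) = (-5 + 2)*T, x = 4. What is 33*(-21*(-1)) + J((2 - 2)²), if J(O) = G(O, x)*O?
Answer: 693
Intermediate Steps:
G(T, I) = -3*T
J(O) = -3*O² (J(O) = (-3*O)*O = -3*O²)
33*(-21*(-1)) + J((2 - 2)²) = 33*(-21*(-1)) - 3*(2 - 2)⁴ = 33*21 - 3*(0²)² = 693 - 3*0² = 693 - 3*0 = 693 + 0 = 693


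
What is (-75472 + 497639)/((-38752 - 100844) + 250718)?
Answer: 422167/111122 ≈ 3.7991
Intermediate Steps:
(-75472 + 497639)/((-38752 - 100844) + 250718) = 422167/(-139596 + 250718) = 422167/111122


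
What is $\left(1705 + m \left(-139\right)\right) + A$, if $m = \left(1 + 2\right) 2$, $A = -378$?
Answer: $493$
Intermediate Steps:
$m = 6$ ($m = 3 \cdot 2 = 6$)
$\left(1705 + m \left(-139\right)\right) + A = \left(1705 + 6 \left(-139\right)\right) - 378 = \left(1705 - 834\right) - 378 = 871 - 378 = 493$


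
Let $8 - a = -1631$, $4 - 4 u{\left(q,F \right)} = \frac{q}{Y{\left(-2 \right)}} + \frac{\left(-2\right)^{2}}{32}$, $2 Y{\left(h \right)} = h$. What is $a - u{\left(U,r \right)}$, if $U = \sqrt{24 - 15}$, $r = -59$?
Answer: $\frac{52393}{32} \approx 1637.3$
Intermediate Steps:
$Y{\left(h \right)} = \frac{h}{2}$
$U = 3$ ($U = \sqrt{9} = 3$)
$u{\left(q,F \right)} = \frac{31}{32} + \frac{q}{4}$ ($u{\left(q,F \right)} = 1 - \frac{\frac{q}{\frac{1}{2} \left(-2\right)} + \frac{\left(-2\right)^{2}}{32}}{4} = 1 - \frac{\frac{q}{-1} + 4 \cdot \frac{1}{32}}{4} = 1 - \frac{q \left(-1\right) + \frac{1}{8}}{4} = 1 - \frac{- q + \frac{1}{8}}{4} = 1 - \frac{\frac{1}{8} - q}{4} = 1 + \left(- \frac{1}{32} + \frac{q}{4}\right) = \frac{31}{32} + \frac{q}{4}$)
$a = 1639$ ($a = 8 - -1631 = 8 + 1631 = 1639$)
$a - u{\left(U,r \right)} = 1639 - \left(\frac{31}{32} + \frac{1}{4} \cdot 3\right) = 1639 - \left(\frac{31}{32} + \frac{3}{4}\right) = 1639 - \frac{55}{32} = \frac{52393}{32}$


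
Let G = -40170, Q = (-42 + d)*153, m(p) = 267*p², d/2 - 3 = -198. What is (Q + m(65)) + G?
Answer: 1021809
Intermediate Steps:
d = -390 (d = 6 + 2*(-198) = 6 - 396 = -390)
Q = -66096 (Q = (-42 - 390)*153 = -432*153 = -66096)
(Q + m(65)) + G = (-66096 + 267*65²) - 40170 = (-66096 + 267*4225) - 40170 = (-66096 + 1128075) - 40170 = 1061979 - 40170 = 1021809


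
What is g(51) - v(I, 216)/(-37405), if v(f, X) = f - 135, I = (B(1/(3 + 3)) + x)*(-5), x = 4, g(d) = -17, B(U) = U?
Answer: -763249/44886 ≈ -17.004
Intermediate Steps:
I = -125/6 (I = (1/(3 + 3) + 4)*(-5) = (1/6 + 4)*(-5) = (25/6)*(-5) = -125/6 ≈ -20.833)
v(f, X) = -135 + f
g(51) - v(I, 216)/(-37405) = -17 - (-135 - 125/6)/(-37405) = -17 - (-935)*(-1)/(6*37405) = -17 - 1*187/44886 = -17 - 187/44886 = -763249/44886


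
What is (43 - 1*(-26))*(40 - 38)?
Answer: 138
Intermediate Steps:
(43 - 1*(-26))*(40 - 38) = (43 + 26)*2 = 69*2 = 138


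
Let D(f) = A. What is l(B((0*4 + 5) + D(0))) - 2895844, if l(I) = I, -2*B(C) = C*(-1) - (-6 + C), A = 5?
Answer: -2895837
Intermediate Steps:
D(f) = 5
B(C) = -3 + C (B(C) = -(C*(-1) - (-6 + C))/2 = -(-C + (6 - C))/2 = -(6 - 2*C)/2 = -3 + C)
l(B((0*4 + 5) + D(0))) - 2895844 = (-3 + ((0*4 + 5) + 5)) - 2895844 = (-3 + ((0 + 5) + 5)) - 2895844 = (-3 + (5 + 5)) - 2895844 = (-3 + 10) - 2895844 = 7 - 2895844 = -2895837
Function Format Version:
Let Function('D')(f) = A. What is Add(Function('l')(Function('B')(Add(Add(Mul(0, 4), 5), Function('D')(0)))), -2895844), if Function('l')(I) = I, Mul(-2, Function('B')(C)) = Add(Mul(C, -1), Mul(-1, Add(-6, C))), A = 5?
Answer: -2895837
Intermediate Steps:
Function('D')(f) = 5
Function('B')(C) = Add(-3, C) (Function('B')(C) = Mul(Rational(-1, 2), Add(Mul(C, -1), Mul(-1, Add(-6, C)))) = Mul(Rational(-1, 2), Add(Mul(-1, C), Add(6, Mul(-1, C)))) = Mul(Rational(-1, 2), Add(6, Mul(-2, C))) = Add(-3, C))
Add(Function('l')(Function('B')(Add(Add(Mul(0, 4), 5), Function('D')(0)))), -2895844) = Add(Add(-3, Add(Add(Mul(0, 4), 5), 5)), -2895844) = Add(Add(-3, Add(Add(0, 5), 5)), -2895844) = Add(Add(-3, Add(5, 5)), -2895844) = Add(Add(-3, 10), -2895844) = Add(7, -2895844) = -2895837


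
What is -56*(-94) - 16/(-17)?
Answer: 89504/17 ≈ 5264.9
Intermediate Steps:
-56*(-94) - 16/(-17) = 5264 - 16*(-1/17) = 5264 + 16/17 = 89504/17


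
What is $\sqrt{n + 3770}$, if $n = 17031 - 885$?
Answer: $2 \sqrt{4979} \approx 141.12$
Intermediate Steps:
$n = 16146$
$\sqrt{n + 3770} = \sqrt{16146 + 3770} = \sqrt{19916} = 2 \sqrt{4979}$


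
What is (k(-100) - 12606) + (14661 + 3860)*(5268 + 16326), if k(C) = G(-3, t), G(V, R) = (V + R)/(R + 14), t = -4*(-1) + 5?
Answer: 9198386970/23 ≈ 3.9993e+8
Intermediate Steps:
t = 9 (t = 4 + 5 = 9)
G(V, R) = (R + V)/(14 + R)
k(C) = 6/23 (k(C) = (9 - 3)/(14 + 9) = 6/23)
(k(-100) - 12606) + (14661 + 3860)*(5268 + 16326) = (6/23 - 12606) + (14661 + 3860)*(5268 + 16326) = -289932/23 + 18521*21594 = -289932/23 + 399942474 = 9198386970/23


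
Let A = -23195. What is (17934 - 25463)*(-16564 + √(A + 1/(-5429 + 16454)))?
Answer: 124710356 - 7529*I*√255724874/105 ≈ 1.2471e+8 - 1.1467e+6*I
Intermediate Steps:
(17934 - 25463)*(-16564 + √(A + 1/(-5429 + 16454))) = (17934 - 25463)*(-16564 + √(-23195 + 1/(-5429 + 16454))) = -7529*(-16564 + √(-23195 + 1/11025)) = -7529*(-16564 + √(-255724874/11025)) = -7529*(-16564 + I*√255724874/105) = 124710356 - 7529*I*√255724874/105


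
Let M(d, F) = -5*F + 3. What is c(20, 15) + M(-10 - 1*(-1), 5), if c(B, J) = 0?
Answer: -22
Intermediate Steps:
M(d, F) = 3 - 5*F
c(20, 15) + M(-10 - 1*(-1), 5) = 0 + (3 - 5*5) = 0 + (3 - 25) = 0 - 22 = -22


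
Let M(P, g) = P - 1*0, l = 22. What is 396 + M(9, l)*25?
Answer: 621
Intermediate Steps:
M(P, g) = P (M(P, g) = P + 0 = P)
396 + M(9, l)*25 = 396 + 9*25 = 396 + 225 = 621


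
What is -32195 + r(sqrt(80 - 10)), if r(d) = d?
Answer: -32195 + sqrt(70) ≈ -32187.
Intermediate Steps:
-32195 + r(sqrt(80 - 10)) = -32195 + sqrt(80 - 10) = -32195 + sqrt(70)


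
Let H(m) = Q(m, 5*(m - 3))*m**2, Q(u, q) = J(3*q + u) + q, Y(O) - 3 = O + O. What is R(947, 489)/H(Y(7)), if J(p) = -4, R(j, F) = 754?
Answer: 377/9537 ≈ 0.039530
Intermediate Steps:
Y(O) = 3 + 2*O (Y(O) = 3 + (O + O) = 3 + 2*O)
Q(u, q) = -4 + q
H(m) = m**2*(-19 + 5*m) (H(m) = (-4 + 5*(m - 3))*m**2 = (-4 + 5*(-3 + m))*m**2 = (-4 + (-15 + 5*m))*m**2 = (-19 + 5*m)*m**2 = m**2*(-19 + 5*m))
R(947, 489)/H(Y(7)) = 754/(((3 + 2*7)**2*(-19 + 5*(3 + 2*7)))) = 754/(((3 + 14)**2*(-19 + 5*(3 + 14)))) = 754/((17**2*(-19 + 5*17))) = 754/((289*(-19 + 85))) = 754/((289*66)) = 754/19074 = 754*(1/19074) = 377/9537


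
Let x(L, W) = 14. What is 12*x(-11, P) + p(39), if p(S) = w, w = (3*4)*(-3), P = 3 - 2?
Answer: 132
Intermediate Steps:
P = 1
w = -36 (w = 12*(-3) = -36)
p(S) = -36
12*x(-11, P) + p(39) = 12*14 - 36 = 168 - 36 = 132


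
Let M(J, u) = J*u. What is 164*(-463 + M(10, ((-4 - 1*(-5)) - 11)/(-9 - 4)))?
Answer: -970716/13 ≈ -74671.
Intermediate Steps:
164*(-463 + M(10, ((-4 - 1*(-5)) - 11)/(-9 - 4))) = 164*(-463 + 10*(((-4 - 1*(-5)) - 11)/(-9 - 4))) = 164*(-463 + 10*(((-4 + 5) - 11)/(-13))) = 164*(-463 + 10*((1 - 11)*(-1/13))) = 164*(-463 + 10*(-10*(-1/13))) = 164*(-463 + 10*(10/13)) = 164*(-463 + 100/13) = 164*(-5919/13) = -970716/13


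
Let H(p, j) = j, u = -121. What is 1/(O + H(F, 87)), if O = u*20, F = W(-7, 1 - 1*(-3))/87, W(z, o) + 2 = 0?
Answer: -1/2333 ≈ -0.00042863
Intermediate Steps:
W(z, o) = -2 (W(z, o) = -2 + 0 = -2)
F = -2/87 ≈ -0.022988
O = -2420 (O = -121*20 = -2420)
1/(O + H(F, 87)) = 1/(-2420 + 87) = 1/(-2333) = -1/2333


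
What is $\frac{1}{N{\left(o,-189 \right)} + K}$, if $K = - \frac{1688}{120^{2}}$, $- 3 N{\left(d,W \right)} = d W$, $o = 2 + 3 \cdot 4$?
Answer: $\frac{1800}{1587389} \approx 0.0011339$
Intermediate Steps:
$o = 14$ ($o = 2 + 12 = 14$)
$N{\left(d,W \right)} = - \frac{W d}{3}$ ($N{\left(d,W \right)} = - \frac{d W}{3} = - \frac{W d}{3}$)
$K = - \frac{211}{1800}$ ($K = - \frac{1688}{14400} = \left(-1688\right) \frac{1}{14400} = - \frac{211}{1800} \approx -0.11722$)
$\frac{1}{N{\left(o,-189 \right)} + K} = \frac{1}{\left(- \frac{1}{3}\right) \left(-189\right) 14 - \frac{211}{1800}} = \frac{1}{882 - \frac{211}{1800}} = \frac{1}{\frac{1587389}{1800}} = \frac{1800}{1587389}$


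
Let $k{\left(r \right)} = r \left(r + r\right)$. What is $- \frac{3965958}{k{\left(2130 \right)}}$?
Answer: $- \frac{220331}{504100} \approx -0.43708$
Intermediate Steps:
$k{\left(r \right)} = 2 r^{2}$ ($k{\left(r \right)} = r 2 r = 2 r^{2}$)
$- \frac{3965958}{k{\left(2130 \right)}} = - \frac{3965958}{2 \cdot 2130^{2}} = - \frac{3965958}{2 \cdot 4536900} = - \frac{3965958}{9073800} = \left(-3965958\right) \frac{1}{9073800} = - \frac{220331}{504100}$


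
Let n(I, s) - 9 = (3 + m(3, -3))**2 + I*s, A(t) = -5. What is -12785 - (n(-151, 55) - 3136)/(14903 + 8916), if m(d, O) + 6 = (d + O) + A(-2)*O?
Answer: -304514627/23819 ≈ -12785.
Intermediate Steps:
m(d, O) = -6 + d - 4*O (m(d, O) = -6 + ((d + O) - 5*O) = -6 + ((O + d) - 5*O) = -6 + (d - 4*O) = -6 + d - 4*O)
n(I, s) = 153 + I*s (n(I, s) = 9 + ((3 + (-6 + 3 - 4*(-3)))**2 + I*s) = 9 + ((3 + (-6 + 3 + 12))**2 + I*s) = 9 + ((3 + 9)**2 + I*s) = 9 + (12**2 + I*s) = 9 + (144 + I*s) = 153 + I*s)
-12785 - (n(-151, 55) - 3136)/(14903 + 8916) = -12785 - ((153 - 151*55) - 3136)/(14903 + 8916) = -12785 - ((153 - 8305) - 3136)/23819 = -12785 - (-8152 - 3136)/23819 = -12785 - (-11288)/23819 = -12785 - 1*(-11288/23819) = -12785 + 11288/23819 = -304514627/23819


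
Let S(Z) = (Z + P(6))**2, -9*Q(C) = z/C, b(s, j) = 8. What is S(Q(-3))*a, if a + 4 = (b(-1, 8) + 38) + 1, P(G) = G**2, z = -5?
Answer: 40208827/729 ≈ 55156.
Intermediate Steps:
Q(C) = 5/(9*C) (Q(C) = -(-5)/(9*C) = 5/(9*C))
a = 43 (a = -4 + ((8 + 38) + 1) = -4 + (46 + 1) = -4 + 47 = 43)
S(Z) = (36 + Z)**2 (S(Z) = (Z + 6**2)**2 = (Z + 36)**2 = (36 + Z)**2)
S(Q(-3))*a = (36 + (5/9)/(-3))**2*43 = (36 + (5/9)*(-1/3))**2*43 = (36 - 5/27)**2*43 = (967/27)**2*43 = (935089/729)*43 = 40208827/729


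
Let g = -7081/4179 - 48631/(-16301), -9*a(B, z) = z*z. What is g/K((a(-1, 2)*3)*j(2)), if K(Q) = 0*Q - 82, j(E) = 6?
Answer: -43900784/2792997039 ≈ -0.015718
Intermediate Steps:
a(B, z) = -z**2/9 (a(B, z) = -z*z/9 = -z**2/9)
g = 87801568/68121879 (g = -7081*1/4179 - 48631*(-1/16301) = -7081/4179 + 48631/16301 = 87801568/68121879 ≈ 1.2889)
K(Q) = -82 (K(Q) = 0 - 82 = -82)
g/K((a(-1, 2)*3)*j(2)) = (87801568/68121879)/(-82) = (87801568/68121879)*(-1/82) = -43900784/2792997039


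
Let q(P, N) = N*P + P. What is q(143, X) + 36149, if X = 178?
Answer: 61746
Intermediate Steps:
q(P, N) = P + N*P
q(143, X) + 36149 = 143*(1 + 178) + 36149 = 143*179 + 36149 = 25597 + 36149 = 61746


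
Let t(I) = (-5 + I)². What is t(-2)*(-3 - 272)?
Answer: -13475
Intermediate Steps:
t(-2)*(-3 - 272) = (-5 - 2)²*(-3 - 272) = (-7)²*(-275) = 49*(-275) = -13475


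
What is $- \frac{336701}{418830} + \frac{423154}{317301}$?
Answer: $\frac{23464675273}{44298392610} \approx 0.5297$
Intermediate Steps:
$- \frac{336701}{418830} + \frac{423154}{317301} = \frac{23464675273}{44298392610}$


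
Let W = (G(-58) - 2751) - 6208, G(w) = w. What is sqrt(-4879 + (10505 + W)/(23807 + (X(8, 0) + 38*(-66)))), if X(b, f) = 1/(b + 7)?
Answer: I*sqrt(129552227431)/5153 ≈ 69.849*I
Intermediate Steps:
X(b, f) = 1/(7 + b)
W = -9017 (W = (-58 - 2751) - 6208 = -2809 - 6208 = -9017)
sqrt(-4879 + (10505 + W)/(23807 + (X(8, 0) + 38*(-66)))) = sqrt(-4879 + (10505 - 9017)/(23807 + (1/(7 + 8) + 38*(-66)))) = sqrt(-4879 + 1488/(23807 + (1/15 - 2508))) = sqrt(-4879 + 1488/(23807 - 37619/15)) = sqrt(-4879 + 1488/(319486/15)) = sqrt(-4879 + 1488*(15/319486)) = sqrt(-4879 + 360/5153) = sqrt(-25141127/5153) = I*sqrt(129552227431)/5153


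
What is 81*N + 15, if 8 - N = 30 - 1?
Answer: -1686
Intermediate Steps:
N = -21 (N = 8 - (30 - 1) = 8 - 1*29 = 8 - 29 = -21)
81*N + 15 = 81*(-21) + 15 = -1701 + 15 = -1686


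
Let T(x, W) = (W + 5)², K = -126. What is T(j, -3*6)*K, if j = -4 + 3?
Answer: -21294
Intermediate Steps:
j = -1
T(x, W) = (5 + W)²
T(j, -3*6)*K = (5 - 3*6)²*(-126) = (5 - 18)²*(-126) = (-13)²*(-126) = 169*(-126) = -21294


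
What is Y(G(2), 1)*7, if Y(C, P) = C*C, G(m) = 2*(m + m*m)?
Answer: 1008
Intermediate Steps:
G(m) = 2*m + 2*m**2 (G(m) = 2*(m + m**2) = 2*m + 2*m**2)
Y(C, P) = C**2
Y(G(2), 1)*7 = (2*2*(1 + 2))**2*7 = (2*2*3)**2*7 = 12**2*7 = 144*7 = 1008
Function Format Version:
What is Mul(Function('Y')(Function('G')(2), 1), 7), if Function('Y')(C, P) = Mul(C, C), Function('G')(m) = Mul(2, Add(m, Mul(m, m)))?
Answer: 1008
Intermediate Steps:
Function('G')(m) = Add(Mul(2, m), Mul(2, Pow(m, 2))) (Function('G')(m) = Mul(2, Add(m, Pow(m, 2))) = Add(Mul(2, m), Mul(2, Pow(m, 2))))
Function('Y')(C, P) = Pow(C, 2)
Mul(Function('Y')(Function('G')(2), 1), 7) = Mul(Pow(Mul(2, 2, Add(1, 2)), 2), 7) = Mul(Pow(Mul(2, 2, 3), 2), 7) = Mul(Pow(12, 2), 7) = Mul(144, 7) = 1008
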